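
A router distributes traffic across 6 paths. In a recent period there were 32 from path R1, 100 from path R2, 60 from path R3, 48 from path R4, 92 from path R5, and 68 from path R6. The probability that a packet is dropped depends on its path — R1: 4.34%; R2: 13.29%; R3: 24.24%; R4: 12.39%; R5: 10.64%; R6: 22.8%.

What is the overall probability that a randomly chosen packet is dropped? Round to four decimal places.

Total: 32 + 100 + 60 + 48 + 92 + 68 = 400.
P(R1) = 32/400 = 0.08. P(R2) = 100/400 = 0.25. P(R3) = 60/400 = 0.15. P(R4) = 48/400 = 0.12. P(R5) = 92/400 = 0.23. P(R6) = 68/400 = 0.17.
P(L) = P(L|R1)·P(R1) + P(L|R2)·P(R2) + P(L|R3)·P(R3) + P(L|R4)·P(R4) + P(L|R5)·P(R5) + P(L|R6)·P(R6)
      = 0.0434·0.08 + 0.1329·0.25 + 0.2424·0.15 + 0.1239·0.12 + 0.1064·0.23 + 0.228·0.17
      = 0.003472 + 0.033225 + 0.03636 + 0.014868 + 0.024472 + 0.03876 = 0.151157

P(L) ≈ 0.1512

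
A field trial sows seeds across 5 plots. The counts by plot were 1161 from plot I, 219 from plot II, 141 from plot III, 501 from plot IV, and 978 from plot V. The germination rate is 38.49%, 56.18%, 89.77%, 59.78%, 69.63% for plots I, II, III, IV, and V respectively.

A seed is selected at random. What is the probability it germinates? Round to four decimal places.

Total: 1161 + 219 + 141 + 501 + 978 = 3000.
P(I) = 1161/3000 = 0.387. P(II) = 219/3000 = 0.073. P(III) = 141/3000 = 0.047. P(IV) = 501/3000 = 0.167. P(V) = 978/3000 = 0.326.
Summing over the partition,
P(G) = P(G|I)·P(I) + P(G|II)·P(II) + P(G|III)·P(III) + P(G|IV)·P(IV) + P(G|V)·P(V)
      = 0.3849·0.387 + 0.5618·0.073 + 0.8977·0.047 + 0.5978·0.167 + 0.6963·0.326
      = 0.1489563 + 0.0410114 + 0.0421919 + 0.0998326 + 0.2269938 = 0.558986

P(G) ≈ 0.5590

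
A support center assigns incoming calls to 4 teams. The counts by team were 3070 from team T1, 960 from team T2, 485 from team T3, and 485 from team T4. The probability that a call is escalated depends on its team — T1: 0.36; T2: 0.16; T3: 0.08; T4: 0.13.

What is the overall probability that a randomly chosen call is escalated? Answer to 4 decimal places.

Total: 3070 + 960 + 485 + 485 = 5000.
P(T1) = 3070/5000 = 0.614. P(T2) = 960/5000 = 0.192. P(T3) = 485/5000 = 0.097. P(T4) = 485/5000 = 0.097.
P(E) = P(E|T1)·P(T1) + P(E|T2)·P(T2) + P(E|T3)·P(T3) + P(E|T4)·P(T4)
      = 0.36·0.614 + 0.16·0.192 + 0.08·0.097 + 0.13·0.097
      = 0.22104 + 0.03072 + 0.00776 + 0.01261 = 0.27213

P(E) ≈ 0.2721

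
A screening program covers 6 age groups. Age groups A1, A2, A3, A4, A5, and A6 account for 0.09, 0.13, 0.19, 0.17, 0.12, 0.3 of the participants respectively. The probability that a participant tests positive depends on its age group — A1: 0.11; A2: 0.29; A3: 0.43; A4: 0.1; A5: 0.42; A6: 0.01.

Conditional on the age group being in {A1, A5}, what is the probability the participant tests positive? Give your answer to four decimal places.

P(T|S) ≈ 0.2871

Let S = {A1, A5}.
P(S) = 0.09 + 0.12 = 0.21.
P(T ∩ S) = 0.11·0.09 + 0.42·0.12 = 0.0099 + 0.0504 = 0.0603.
P(T | S) = 0.0603 / 0.21 = 0.287143…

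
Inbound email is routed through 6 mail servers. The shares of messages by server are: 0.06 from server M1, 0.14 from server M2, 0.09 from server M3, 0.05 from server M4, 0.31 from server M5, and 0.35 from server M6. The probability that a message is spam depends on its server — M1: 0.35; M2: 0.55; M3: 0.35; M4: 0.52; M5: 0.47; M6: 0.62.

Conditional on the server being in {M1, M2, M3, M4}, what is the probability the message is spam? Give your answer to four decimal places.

P(S|J) ≈ 0.4574

Let J = {M1, M2, M3, M4}.
P(J) = 0.06 + 0.14 + 0.09 + 0.05 = 0.34.
P(S ∩ J) = 0.35·0.06 + 0.55·0.14 + 0.35·0.09 + 0.52·0.05 = 0.021 + 0.077 + 0.0315 + 0.026 = 0.1555.
P(S | J) = 0.1555 / 0.34 = 0.457353…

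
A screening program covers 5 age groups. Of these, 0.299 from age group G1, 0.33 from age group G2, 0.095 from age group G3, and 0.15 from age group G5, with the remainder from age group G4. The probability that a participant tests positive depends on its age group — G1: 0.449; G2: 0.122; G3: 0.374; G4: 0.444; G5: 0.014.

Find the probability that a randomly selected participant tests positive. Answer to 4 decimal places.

P(G4) = 1 − (0.299 + 0.33 + 0.095 + 0.15) = 0.126.
P(T) = P(T|G1)·P(G1) + P(T|G2)·P(G2) + P(T|G3)·P(G3) + P(T|G4)·P(G4) + P(T|G5)·P(G5)
      = 0.449·0.299 + 0.122·0.33 + 0.374·0.095 + 0.444·0.126 + 0.014·0.15
      = 0.134251 + 0.04026 + 0.03553 + 0.055944 + 0.0021 = 0.268085

P(T) ≈ 0.2681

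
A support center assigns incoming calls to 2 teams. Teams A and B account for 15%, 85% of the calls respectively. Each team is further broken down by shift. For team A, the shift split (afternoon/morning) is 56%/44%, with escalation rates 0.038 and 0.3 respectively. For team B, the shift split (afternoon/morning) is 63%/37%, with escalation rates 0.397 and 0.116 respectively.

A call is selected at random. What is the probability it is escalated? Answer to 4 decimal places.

P(E) ≈ 0.2721

P(E|A) = 0.56·0.038 + 0.44·0.3 = 0.02128 + 0.132 = 0.15328
P(E|B) = 0.63·0.397 + 0.37·0.116 = 0.25011 + 0.04292 = 0.29303
Then overall,
P(E) = 0.15·0.15328 + 0.85·0.29303
      = 0.022992 + 0.2490755 = 0.2720675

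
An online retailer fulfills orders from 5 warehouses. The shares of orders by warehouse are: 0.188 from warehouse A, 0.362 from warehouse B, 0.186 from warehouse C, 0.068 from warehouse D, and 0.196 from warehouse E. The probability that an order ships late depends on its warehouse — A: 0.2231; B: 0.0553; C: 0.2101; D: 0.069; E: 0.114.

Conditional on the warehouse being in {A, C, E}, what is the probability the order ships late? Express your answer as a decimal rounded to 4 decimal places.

Let S = {A, C, E}.
P(S) = 0.188 + 0.186 + 0.196 = 0.57.
P(L ∩ S) = 0.2231·0.188 + 0.2101·0.186 + 0.114·0.196 = 0.0419428 + 0.0390786 + 0.022344 = 0.1033654.
P(L | S) = 0.1033654 / 0.57 = 0.181343…

0.1813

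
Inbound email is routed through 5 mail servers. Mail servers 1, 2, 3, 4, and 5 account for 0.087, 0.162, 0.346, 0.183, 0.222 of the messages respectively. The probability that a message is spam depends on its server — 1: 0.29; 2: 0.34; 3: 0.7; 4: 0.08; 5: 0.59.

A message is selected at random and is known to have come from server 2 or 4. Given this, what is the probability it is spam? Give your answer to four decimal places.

P(S|J) ≈ 0.2021

Let J = {2, 4}.
P(J) = 0.162 + 0.183 = 0.345.
P(S ∩ J) = 0.34·0.162 + 0.08·0.183 = 0.05508 + 0.01464 = 0.06972.
P(S | J) = 0.06972 / 0.345 = 0.202087…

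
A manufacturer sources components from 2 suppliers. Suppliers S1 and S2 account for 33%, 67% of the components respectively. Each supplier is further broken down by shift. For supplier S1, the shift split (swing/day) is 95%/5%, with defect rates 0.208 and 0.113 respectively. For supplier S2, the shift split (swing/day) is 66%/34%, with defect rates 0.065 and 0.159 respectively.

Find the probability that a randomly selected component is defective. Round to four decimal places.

P(D|S1) = 0.95·0.208 + 0.05·0.113 = 0.1976 + 0.00565 = 0.20325
P(D|S2) = 0.66·0.065 + 0.34·0.159 = 0.0429 + 0.05406 = 0.09696
By total probability over the outer partition,
P(D) = 0.33·0.20325 + 0.67·0.09696
      = 0.0670725 + 0.0649632 = 0.1320357

0.1320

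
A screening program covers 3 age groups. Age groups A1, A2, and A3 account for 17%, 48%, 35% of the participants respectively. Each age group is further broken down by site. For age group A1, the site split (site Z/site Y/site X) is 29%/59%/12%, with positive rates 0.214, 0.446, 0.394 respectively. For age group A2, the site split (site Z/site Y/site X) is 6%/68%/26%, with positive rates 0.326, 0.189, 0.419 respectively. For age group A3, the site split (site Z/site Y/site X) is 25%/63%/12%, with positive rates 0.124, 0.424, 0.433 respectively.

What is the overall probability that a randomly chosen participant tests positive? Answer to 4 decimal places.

P(T|A1) = 0.29·0.214 + 0.59·0.446 + 0.12·0.394 = 0.06206 + 0.26314 + 0.04728 = 0.37248
P(T|A2) = 0.06·0.326 + 0.68·0.189 + 0.26·0.419 = 0.01956 + 0.12852 + 0.10894 = 0.25702
P(T|A3) = 0.25·0.124 + 0.63·0.424 + 0.12·0.433 = 0.031 + 0.26712 + 0.05196 = 0.35008
By total probability over the outer partition,
P(T) = 0.17·0.37248 + 0.48·0.25702 + 0.35·0.35008
      = 0.0633216 + 0.1233696 + 0.122528 = 0.3092192

P(T) ≈ 0.3092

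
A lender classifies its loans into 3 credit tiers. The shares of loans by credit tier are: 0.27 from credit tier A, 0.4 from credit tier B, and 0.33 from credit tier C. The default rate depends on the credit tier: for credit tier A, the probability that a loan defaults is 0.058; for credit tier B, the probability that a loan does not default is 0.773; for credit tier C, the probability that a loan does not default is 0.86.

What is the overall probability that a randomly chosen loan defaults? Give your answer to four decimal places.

0.1527

P(D|B) = 1 − 0.773 = 0.227.
P(D|C) = 1 − 0.86 = 0.14.
P(D) = P(D|A)·P(A) + P(D|B)·P(B) + P(D|C)·P(C)
      = 0.058·0.27 + 0.227·0.4 + 0.14·0.33
      = 0.01566 + 0.0908 + 0.0462 = 0.15266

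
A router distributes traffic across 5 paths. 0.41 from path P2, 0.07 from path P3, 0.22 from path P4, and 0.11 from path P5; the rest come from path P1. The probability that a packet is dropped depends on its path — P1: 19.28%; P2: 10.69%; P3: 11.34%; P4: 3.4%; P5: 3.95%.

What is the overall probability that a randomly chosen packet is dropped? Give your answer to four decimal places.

0.1002

P(P1) = 1 − (0.41 + 0.07 + 0.22 + 0.11) = 0.19.
P(L) = P(L|P1)·P(P1) + P(L|P2)·P(P2) + P(L|P3)·P(P3) + P(L|P4)·P(P4) + P(L|P5)·P(P5)
      = 0.1928·0.19 + 0.1069·0.41 + 0.1134·0.07 + 0.034·0.22 + 0.0395·0.11
      = 0.036632 + 0.043829 + 0.007938 + 0.00748 + 0.004345 = 0.100224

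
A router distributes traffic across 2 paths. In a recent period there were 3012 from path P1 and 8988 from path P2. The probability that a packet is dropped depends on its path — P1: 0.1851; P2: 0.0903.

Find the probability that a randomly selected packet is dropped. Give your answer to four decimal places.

0.1141

Total: 3012 + 8988 = 12000.
P(P1) = 3012/12000 = 0.251. P(P2) = 8988/12000 = 0.749.
P(L) = P(L|P1)·P(P1) + P(L|P2)·P(P2)
      = 0.1851·0.251 + 0.0903·0.749
      = 0.0464601 + 0.0676347 = 0.1140948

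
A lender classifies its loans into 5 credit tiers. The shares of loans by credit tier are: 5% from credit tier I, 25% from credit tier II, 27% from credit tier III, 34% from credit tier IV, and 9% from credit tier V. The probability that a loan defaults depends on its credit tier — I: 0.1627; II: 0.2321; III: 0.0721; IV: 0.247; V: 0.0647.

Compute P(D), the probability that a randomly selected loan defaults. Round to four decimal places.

By the law of total probability,
P(D) = P(D|I)·P(I) + P(D|II)·P(II) + P(D|III)·P(III) + P(D|IV)·P(IV) + P(D|V)·P(V)
      = 0.1627·0.05 + 0.2321·0.25 + 0.0721·0.27 + 0.247·0.34 + 0.0647·0.09
      = 0.008135 + 0.058025 + 0.019467 + 0.08398 + 0.005823 = 0.17543

0.1754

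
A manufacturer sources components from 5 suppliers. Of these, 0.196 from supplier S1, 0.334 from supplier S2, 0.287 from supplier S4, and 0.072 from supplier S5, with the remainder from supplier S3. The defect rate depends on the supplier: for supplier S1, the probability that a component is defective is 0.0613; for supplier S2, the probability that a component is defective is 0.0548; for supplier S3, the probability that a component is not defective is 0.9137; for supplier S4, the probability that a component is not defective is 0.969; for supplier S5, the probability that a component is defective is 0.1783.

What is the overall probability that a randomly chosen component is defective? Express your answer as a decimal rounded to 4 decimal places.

P(D) ≈ 0.0616

P(S3) = 1 − (0.196 + 0.334 + 0.287 + 0.072) = 0.111.
P(D|S3) = 1 − 0.9137 = 0.0863.
P(D|S4) = 1 − 0.969 = 0.031.
Summing over the partition,
P(D) = P(D|S1)·P(S1) + P(D|S2)·P(S2) + P(D|S3)·P(S3) + P(D|S4)·P(S4) + P(D|S5)·P(S5)
      = 0.0613·0.196 + 0.0548·0.334 + 0.0863·0.111 + 0.031·0.287 + 0.1783·0.072
      = 0.0120148 + 0.0183032 + 0.0095793 + 0.008897 + 0.0128376 = 0.0616319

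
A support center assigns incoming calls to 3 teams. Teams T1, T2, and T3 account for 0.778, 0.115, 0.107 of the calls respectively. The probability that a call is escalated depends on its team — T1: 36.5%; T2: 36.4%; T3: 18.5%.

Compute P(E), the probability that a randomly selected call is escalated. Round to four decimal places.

P(E) = P(E|T1)·P(T1) + P(E|T2)·P(T2) + P(E|T3)·P(T3)
      = 0.365·0.778 + 0.364·0.115 + 0.185·0.107
      = 0.28397 + 0.04186 + 0.019795 = 0.345625

P(E) ≈ 0.3456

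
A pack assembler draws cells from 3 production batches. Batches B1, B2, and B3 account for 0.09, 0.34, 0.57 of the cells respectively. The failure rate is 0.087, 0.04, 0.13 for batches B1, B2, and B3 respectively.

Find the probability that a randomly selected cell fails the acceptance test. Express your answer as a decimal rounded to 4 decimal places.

0.0955

By the law of total probability,
P(F) = P(F|B1)·P(B1) + P(F|B2)·P(B2) + P(F|B3)·P(B3)
      = 0.087·0.09 + 0.04·0.34 + 0.13·0.57
      = 0.00783 + 0.0136 + 0.0741 = 0.09553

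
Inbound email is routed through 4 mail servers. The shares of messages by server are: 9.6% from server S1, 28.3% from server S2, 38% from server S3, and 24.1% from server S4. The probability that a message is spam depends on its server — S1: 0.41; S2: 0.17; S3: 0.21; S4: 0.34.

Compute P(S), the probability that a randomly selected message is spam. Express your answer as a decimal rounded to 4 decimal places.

Using total probability over the partition,
P(S) = P(S|S1)·P(S1) + P(S|S2)·P(S2) + P(S|S3)·P(S3) + P(S|S4)·P(S4)
      = 0.41·0.096 + 0.17·0.283 + 0.21·0.38 + 0.34·0.241
      = 0.03936 + 0.04811 + 0.0798 + 0.08194 = 0.24921

P(S) ≈ 0.2492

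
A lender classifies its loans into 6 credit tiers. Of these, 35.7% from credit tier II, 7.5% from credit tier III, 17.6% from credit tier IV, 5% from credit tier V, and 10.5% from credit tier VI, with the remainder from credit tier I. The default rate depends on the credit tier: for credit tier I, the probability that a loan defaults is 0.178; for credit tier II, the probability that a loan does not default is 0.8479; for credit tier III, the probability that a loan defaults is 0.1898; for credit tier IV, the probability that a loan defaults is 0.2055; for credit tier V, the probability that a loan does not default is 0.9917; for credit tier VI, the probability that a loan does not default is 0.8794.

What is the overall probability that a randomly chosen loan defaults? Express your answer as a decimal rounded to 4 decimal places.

P(D) ≈ 0.1600

P(I) = 1 − (0.357 + 0.075 + 0.176 + 0.05 + 0.105) = 0.237.
P(D|II) = 1 − 0.8479 = 0.1521.
P(D|V) = 1 − 0.9917 = 0.0083.
P(D|VI) = 1 − 0.8794 = 0.1206.
Using total probability over the partition,
P(D) = P(D|I)·P(I) + P(D|II)·P(II) + P(D|III)·P(III) + P(D|IV)·P(IV) + P(D|V)·P(V) + P(D|VI)·P(VI)
      = 0.178·0.237 + 0.1521·0.357 + 0.1898·0.075 + 0.2055·0.176 + 0.0083·0.05 + 0.1206·0.105
      = 0.042186 + 0.0542997 + 0.014235 + 0.036168 + 0.000415 + 0.012663 = 0.1599667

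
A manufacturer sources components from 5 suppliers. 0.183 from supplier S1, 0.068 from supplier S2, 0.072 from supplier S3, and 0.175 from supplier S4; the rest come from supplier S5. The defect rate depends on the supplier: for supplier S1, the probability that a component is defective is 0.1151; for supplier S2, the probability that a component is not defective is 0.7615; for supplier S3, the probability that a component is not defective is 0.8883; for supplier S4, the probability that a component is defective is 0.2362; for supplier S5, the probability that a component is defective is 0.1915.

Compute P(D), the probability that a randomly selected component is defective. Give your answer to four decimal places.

0.1828

P(S5) = 1 − (0.183 + 0.068 + 0.072 + 0.175) = 0.502.
P(D|S2) = 1 − 0.7615 = 0.2385.
P(D|S3) = 1 − 0.8883 = 0.1117.
P(D) = P(D|S1)·P(S1) + P(D|S2)·P(S2) + P(D|S3)·P(S3) + P(D|S4)·P(S4) + P(D|S5)·P(S5)
      = 0.1151·0.183 + 0.2385·0.068 + 0.1117·0.072 + 0.2362·0.175 + 0.1915·0.502
      = 0.0210633 + 0.016218 + 0.0080424 + 0.041335 + 0.096133 = 0.1827917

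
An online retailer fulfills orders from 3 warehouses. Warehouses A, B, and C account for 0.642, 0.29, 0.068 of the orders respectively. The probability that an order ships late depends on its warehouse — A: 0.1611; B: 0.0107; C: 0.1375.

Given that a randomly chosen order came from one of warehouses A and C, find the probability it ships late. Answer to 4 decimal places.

0.1588

Let S = {A, C}.
P(S) = 0.642 + 0.068 = 0.71.
P(L ∩ S) = 0.1611·0.642 + 0.1375·0.068 = 0.1034262 + 0.00935 = 0.1127762.
P(L | S) = 0.1127762 / 0.71 = 0.158840…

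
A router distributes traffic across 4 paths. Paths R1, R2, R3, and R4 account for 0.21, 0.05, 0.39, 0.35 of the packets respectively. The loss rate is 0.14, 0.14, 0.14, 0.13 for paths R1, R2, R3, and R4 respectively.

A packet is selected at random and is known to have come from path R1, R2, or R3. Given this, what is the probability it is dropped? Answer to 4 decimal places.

0.1400

Let S = {R1, R2, R3}.
P(S) = 0.21 + 0.05 + 0.39 = 0.65.
P(L ∩ S) = 0.14·0.21 + 0.14·0.05 + 0.14·0.39 = 0.0294 + 0.007 + 0.0546 = 0.091.
P(L | S) = 0.091 / 0.65 = 0.140000…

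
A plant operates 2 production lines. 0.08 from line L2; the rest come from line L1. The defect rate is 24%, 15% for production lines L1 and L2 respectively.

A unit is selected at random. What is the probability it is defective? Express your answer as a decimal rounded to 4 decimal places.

P(D) ≈ 0.2328

P(L1) = 1 − (0.08) = 0.92.
P(D) = P(D|L1)·P(L1) + P(D|L2)·P(L2)
      = 0.24·0.92 + 0.15·0.08
      = 0.2208 + 0.012 = 0.2328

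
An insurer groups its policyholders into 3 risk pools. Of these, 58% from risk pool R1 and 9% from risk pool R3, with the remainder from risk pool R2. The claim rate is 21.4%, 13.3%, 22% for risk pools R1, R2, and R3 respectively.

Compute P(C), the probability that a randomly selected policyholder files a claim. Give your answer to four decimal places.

P(R2) = 1 − (0.58 + 0.09) = 0.33.
P(C) = P(C|R1)·P(R1) + P(C|R2)·P(R2) + P(C|R3)·P(R3)
      = 0.214·0.58 + 0.133·0.33 + 0.22·0.09
      = 0.12412 + 0.04389 + 0.0198 = 0.18781

0.1878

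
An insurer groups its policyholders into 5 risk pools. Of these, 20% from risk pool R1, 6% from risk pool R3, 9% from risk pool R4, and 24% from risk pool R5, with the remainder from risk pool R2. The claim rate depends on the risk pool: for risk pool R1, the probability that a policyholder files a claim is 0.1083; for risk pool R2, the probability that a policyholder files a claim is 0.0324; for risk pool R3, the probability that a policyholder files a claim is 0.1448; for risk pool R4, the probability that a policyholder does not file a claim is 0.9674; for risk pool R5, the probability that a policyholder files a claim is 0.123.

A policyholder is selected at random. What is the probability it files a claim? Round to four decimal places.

P(R2) = 1 − (0.2 + 0.06 + 0.09 + 0.24) = 0.41.
P(C|R4) = 1 − 0.9674 = 0.0326.
By the law of total probability,
P(C) = P(C|R1)·P(R1) + P(C|R2)·P(R2) + P(C|R3)·P(R3) + P(C|R4)·P(R4) + P(C|R5)·P(R5)
      = 0.1083·0.2 + 0.0324·0.41 + 0.1448·0.06 + 0.0326·0.09 + 0.123·0.24
      = 0.02166 + 0.013284 + 0.008688 + 0.002934 + 0.02952 = 0.076086

P(C) ≈ 0.0761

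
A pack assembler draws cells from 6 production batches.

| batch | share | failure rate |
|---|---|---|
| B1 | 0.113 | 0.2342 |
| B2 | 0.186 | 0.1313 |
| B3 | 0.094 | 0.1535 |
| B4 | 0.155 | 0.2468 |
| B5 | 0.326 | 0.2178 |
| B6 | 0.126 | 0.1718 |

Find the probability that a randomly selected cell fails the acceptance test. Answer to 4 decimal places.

0.1962

P(F) = P(F|B1)·P(B1) + P(F|B2)·P(B2) + P(F|B3)·P(B3) + P(F|B4)·P(B4) + P(F|B5)·P(B5) + P(F|B6)·P(B6)
      = 0.2342·0.113 + 0.1313·0.186 + 0.1535·0.094 + 0.2468·0.155 + 0.2178·0.326 + 0.1718·0.126
      = 0.0264646 + 0.0244218 + 0.014429 + 0.038254 + 0.0710028 + 0.0216468 = 0.196219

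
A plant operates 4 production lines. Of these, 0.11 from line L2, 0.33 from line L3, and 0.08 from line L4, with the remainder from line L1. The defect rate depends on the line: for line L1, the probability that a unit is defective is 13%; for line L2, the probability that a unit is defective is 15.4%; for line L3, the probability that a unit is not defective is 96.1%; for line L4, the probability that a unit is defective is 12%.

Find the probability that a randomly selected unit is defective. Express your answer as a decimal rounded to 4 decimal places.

P(L1) = 1 − (0.11 + 0.33 + 0.08) = 0.48.
P(D|L3) = 1 − 0.961 = 0.039.
P(D) = P(D|L1)·P(L1) + P(D|L2)·P(L2) + P(D|L3)·P(L3) + P(D|L4)·P(L4)
      = 0.13·0.48 + 0.154·0.11 + 0.039·0.33 + 0.12·0.08
      = 0.0624 + 0.01694 + 0.01287 + 0.0096 = 0.10181

P(D) ≈ 0.1018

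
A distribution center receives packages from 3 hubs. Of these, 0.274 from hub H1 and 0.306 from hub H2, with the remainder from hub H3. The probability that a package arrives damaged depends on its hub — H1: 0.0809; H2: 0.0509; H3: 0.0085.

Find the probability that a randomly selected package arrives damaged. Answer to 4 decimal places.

P(H3) = 1 − (0.274 + 0.306) = 0.42.
P(D) = P(D|H1)·P(H1) + P(D|H2)·P(H2) + P(D|H3)·P(H3)
      = 0.0809·0.274 + 0.0509·0.306 + 0.0085·0.42
      = 0.0221666 + 0.0155754 + 0.00357 = 0.041312

P(D) ≈ 0.0413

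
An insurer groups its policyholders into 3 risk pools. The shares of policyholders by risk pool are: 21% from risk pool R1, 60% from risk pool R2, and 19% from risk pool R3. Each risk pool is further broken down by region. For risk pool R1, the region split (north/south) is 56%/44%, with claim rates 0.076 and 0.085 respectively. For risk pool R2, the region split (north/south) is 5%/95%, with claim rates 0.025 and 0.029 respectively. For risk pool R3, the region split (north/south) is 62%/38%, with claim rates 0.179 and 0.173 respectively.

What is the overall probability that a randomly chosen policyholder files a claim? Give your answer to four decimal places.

0.0676

P(C|R1) = 0.56·0.076 + 0.44·0.085 = 0.04256 + 0.0374 = 0.07996
P(C|R2) = 0.05·0.025 + 0.95·0.029 = 0.00125 + 0.02755 = 0.0288
P(C|R3) = 0.62·0.179 + 0.38·0.173 = 0.11098 + 0.06574 = 0.17672
Then overall,
P(C) = 0.21·0.07996 + 0.6·0.0288 + 0.19·0.17672
      = 0.0167916 + 0.01728 + 0.0335768 = 0.0676484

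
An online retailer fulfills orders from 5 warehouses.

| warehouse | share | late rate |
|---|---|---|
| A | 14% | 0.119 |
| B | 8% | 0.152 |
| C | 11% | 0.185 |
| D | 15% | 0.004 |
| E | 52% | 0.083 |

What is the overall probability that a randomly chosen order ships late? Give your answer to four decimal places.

0.0929

P(L) = P(L|A)·P(A) + P(L|B)·P(B) + P(L|C)·P(C) + P(L|D)·P(D) + P(L|E)·P(E)
      = 0.119·0.14 + 0.152·0.08 + 0.185·0.11 + 0.004·0.15 + 0.083·0.52
      = 0.01666 + 0.01216 + 0.02035 + 0.0006 + 0.04316 = 0.09293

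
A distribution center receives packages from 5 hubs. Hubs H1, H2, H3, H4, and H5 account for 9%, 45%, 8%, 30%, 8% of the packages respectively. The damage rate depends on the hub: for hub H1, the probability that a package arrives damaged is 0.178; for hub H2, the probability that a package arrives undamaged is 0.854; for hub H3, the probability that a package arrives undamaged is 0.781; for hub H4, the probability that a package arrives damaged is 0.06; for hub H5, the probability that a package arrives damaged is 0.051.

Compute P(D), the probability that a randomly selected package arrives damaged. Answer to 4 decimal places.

P(D|H2) = 1 − 0.854 = 0.146.
P(D|H3) = 1 − 0.781 = 0.219.
P(D) = P(D|H1)·P(H1) + P(D|H2)·P(H2) + P(D|H3)·P(H3) + P(D|H4)·P(H4) + P(D|H5)·P(H5)
      = 0.178·0.09 + 0.146·0.45 + 0.219·0.08 + 0.06·0.3 + 0.051·0.08
      = 0.01602 + 0.0657 + 0.01752 + 0.018 + 0.00408 = 0.12132

0.1213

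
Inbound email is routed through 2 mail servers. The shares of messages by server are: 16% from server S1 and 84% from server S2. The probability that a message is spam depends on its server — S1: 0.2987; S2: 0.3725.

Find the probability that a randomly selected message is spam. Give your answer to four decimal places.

0.3607

Summing over the partition,
P(S) = P(S|S1)·P(S1) + P(S|S2)·P(S2)
      = 0.2987·0.16 + 0.3725·0.84
      = 0.047792 + 0.3129 = 0.360692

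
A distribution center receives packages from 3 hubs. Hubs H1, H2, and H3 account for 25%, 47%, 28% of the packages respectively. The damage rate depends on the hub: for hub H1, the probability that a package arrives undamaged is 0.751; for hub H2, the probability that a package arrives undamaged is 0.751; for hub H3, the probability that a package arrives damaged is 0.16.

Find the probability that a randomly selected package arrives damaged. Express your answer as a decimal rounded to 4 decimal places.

P(D) ≈ 0.2241

P(D|H1) = 1 − 0.751 = 0.249.
P(D|H2) = 1 − 0.751 = 0.249.
Using total probability over the partition,
P(D) = P(D|H1)·P(H1) + P(D|H2)·P(H2) + P(D|H3)·P(H3)
      = 0.249·0.25 + 0.249·0.47 + 0.16·0.28
      = 0.06225 + 0.11703 + 0.0448 = 0.22408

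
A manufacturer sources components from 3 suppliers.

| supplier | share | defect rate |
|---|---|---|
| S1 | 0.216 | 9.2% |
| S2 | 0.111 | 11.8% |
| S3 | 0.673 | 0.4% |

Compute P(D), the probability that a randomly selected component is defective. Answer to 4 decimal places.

P(D) ≈ 0.0357

By the law of total probability,
P(D) = P(D|S1)·P(S1) + P(D|S2)·P(S2) + P(D|S3)·P(S3)
      = 0.092·0.216 + 0.118·0.111 + 0.004·0.673
      = 0.019872 + 0.013098 + 0.002692 = 0.035662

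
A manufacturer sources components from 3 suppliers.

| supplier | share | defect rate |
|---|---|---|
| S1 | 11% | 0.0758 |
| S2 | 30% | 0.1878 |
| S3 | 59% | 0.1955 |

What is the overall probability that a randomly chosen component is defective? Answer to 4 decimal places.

P(D) = P(D|S1)·P(S1) + P(D|S2)·P(S2) + P(D|S3)·P(S3)
      = 0.0758·0.11 + 0.1878·0.3 + 0.1955·0.59
      = 0.008338 + 0.05634 + 0.115345 = 0.180023

0.1800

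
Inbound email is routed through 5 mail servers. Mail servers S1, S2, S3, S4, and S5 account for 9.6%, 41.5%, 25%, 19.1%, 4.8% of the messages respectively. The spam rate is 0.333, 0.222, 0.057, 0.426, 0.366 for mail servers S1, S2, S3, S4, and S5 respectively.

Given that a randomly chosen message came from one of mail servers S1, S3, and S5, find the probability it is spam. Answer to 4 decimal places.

P(S|J) ≈ 0.1619

Let J = {S1, S3, S5}.
P(J) = 0.096 + 0.25 + 0.048 = 0.394.
P(S ∩ J) = 0.333·0.096 + 0.057·0.25 + 0.366·0.048 = 0.031968 + 0.01425 + 0.017568 = 0.063786.
P(S | J) = 0.063786 / 0.394 = 0.161893…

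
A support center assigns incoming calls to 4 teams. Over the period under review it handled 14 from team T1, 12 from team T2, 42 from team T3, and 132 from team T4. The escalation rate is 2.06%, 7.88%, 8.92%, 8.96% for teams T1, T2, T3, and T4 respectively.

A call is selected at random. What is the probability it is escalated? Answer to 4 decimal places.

P(E) ≈ 0.0840

Total: 14 + 12 + 42 + 132 = 200.
P(T1) = 14/200 = 0.07. P(T2) = 12/200 = 0.06. P(T3) = 42/200 = 0.21. P(T4) = 132/200 = 0.66.
Summing over the partition,
P(E) = P(E|T1)·P(T1) + P(E|T2)·P(T2) + P(E|T3)·P(T3) + P(E|T4)·P(T4)
      = 0.0206·0.07 + 0.0788·0.06 + 0.0892·0.21 + 0.0896·0.66
      = 0.001442 + 0.004728 + 0.018732 + 0.059136 = 0.084038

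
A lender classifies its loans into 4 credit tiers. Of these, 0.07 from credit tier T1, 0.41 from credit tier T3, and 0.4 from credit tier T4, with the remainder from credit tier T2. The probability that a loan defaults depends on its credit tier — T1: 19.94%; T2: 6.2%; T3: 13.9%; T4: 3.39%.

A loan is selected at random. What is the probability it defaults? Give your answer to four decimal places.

0.0919

P(T2) = 1 − (0.07 + 0.41 + 0.4) = 0.12.
P(D) = P(D|T1)·P(T1) + P(D|T2)·P(T2) + P(D|T3)·P(T3) + P(D|T4)·P(T4)
      = 0.1994·0.07 + 0.062·0.12 + 0.139·0.41 + 0.0339·0.4
      = 0.013958 + 0.00744 + 0.05699 + 0.01356 = 0.091948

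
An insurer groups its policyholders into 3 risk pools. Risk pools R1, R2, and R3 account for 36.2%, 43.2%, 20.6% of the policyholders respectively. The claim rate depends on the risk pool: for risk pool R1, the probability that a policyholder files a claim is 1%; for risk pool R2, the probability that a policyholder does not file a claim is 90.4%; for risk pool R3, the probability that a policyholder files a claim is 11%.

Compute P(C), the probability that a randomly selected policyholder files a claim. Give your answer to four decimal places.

0.0678

P(C|R2) = 1 − 0.904 = 0.096.
Summing over the partition,
P(C) = P(C|R1)·P(R1) + P(C|R2)·P(R2) + P(C|R3)·P(R3)
      = 0.01·0.362 + 0.096·0.432 + 0.11·0.206
      = 0.00362 + 0.041472 + 0.02266 = 0.067752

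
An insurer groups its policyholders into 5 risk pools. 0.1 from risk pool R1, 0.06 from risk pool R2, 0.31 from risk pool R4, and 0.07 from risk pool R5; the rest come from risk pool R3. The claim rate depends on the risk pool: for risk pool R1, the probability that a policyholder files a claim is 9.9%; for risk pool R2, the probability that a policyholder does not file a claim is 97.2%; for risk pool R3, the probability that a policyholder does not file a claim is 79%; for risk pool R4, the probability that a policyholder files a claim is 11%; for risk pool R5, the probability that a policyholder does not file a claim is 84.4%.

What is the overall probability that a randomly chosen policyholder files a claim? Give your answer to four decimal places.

P(R3) = 1 − (0.1 + 0.06 + 0.31 + 0.07) = 0.46.
P(C|R2) = 1 − 0.972 = 0.028.
P(C|R3) = 1 − 0.79 = 0.21.
P(C|R5) = 1 − 0.844 = 0.156.
P(C) = P(C|R1)·P(R1) + P(C|R2)·P(R2) + P(C|R3)·P(R3) + P(C|R4)·P(R4) + P(C|R5)·P(R5)
      = 0.099·0.1 + 0.028·0.06 + 0.21·0.46 + 0.11·0.31 + 0.156·0.07
      = 0.0099 + 0.00168 + 0.0966 + 0.0341 + 0.01092 = 0.1532

P(C) ≈ 0.1532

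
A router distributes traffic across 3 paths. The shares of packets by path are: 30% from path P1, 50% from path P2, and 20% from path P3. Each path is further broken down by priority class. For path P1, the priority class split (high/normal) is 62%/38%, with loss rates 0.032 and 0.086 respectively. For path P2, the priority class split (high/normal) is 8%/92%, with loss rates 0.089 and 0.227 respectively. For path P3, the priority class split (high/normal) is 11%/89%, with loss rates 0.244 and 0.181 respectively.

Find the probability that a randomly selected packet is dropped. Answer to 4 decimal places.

P(L|P1) = 0.62·0.032 + 0.38·0.086 = 0.01984 + 0.03268 = 0.05252
P(L|P2) = 0.08·0.089 + 0.92·0.227 = 0.00712 + 0.20884 = 0.21596
P(L|P3) = 0.11·0.244 + 0.89·0.181 = 0.02684 + 0.16109 = 0.18793
By total probability over the outer partition,
P(L) = 0.3·0.05252 + 0.5·0.21596 + 0.2·0.18793
      = 0.015756 + 0.10798 + 0.037586 = 0.161322

0.1613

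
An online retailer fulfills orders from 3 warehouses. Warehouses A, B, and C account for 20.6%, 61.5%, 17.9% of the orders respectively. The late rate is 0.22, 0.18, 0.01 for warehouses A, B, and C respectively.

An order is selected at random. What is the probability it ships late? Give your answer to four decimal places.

P(L) = P(L|A)·P(A) + P(L|B)·P(B) + P(L|C)·P(C)
      = 0.22·0.206 + 0.18·0.615 + 0.01·0.179
      = 0.04532 + 0.1107 + 0.00179 = 0.15781

0.1578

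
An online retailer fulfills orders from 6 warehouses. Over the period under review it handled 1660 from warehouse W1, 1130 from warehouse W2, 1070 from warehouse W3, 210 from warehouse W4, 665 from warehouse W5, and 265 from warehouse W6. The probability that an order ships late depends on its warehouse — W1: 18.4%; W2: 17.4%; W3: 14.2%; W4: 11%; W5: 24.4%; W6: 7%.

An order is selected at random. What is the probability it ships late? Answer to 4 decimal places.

Total: 1660 + 1130 + 1070 + 210 + 665 + 265 = 5000.
P(W1) = 1660/5000 = 0.332. P(W2) = 1130/5000 = 0.226. P(W3) = 1070/5000 = 0.214. P(W4) = 210/5000 = 0.042. P(W5) = 665/5000 = 0.133. P(W6) = 265/5000 = 0.053.
Using total probability over the partition,
P(L) = P(L|W1)·P(W1) + P(L|W2)·P(W2) + P(L|W3)·P(W3) + P(L|W4)·P(W4) + P(L|W5)·P(W5) + P(L|W6)·P(W6)
      = 0.184·0.332 + 0.174·0.226 + 0.142·0.214 + 0.11·0.042 + 0.244·0.133 + 0.07·0.053
      = 0.061088 + 0.039324 + 0.030388 + 0.00462 + 0.032452 + 0.00371 = 0.171582

P(L) ≈ 0.1716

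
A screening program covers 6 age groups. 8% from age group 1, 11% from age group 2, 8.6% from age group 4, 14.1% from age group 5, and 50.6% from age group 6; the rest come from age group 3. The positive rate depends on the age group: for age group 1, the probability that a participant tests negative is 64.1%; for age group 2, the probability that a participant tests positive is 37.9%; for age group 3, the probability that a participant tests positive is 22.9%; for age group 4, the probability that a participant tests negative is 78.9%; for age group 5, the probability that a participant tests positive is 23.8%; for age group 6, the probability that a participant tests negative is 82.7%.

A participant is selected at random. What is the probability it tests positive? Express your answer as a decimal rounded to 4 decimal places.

P(T) ≈ 0.2273

P(3) = 1 − (0.08 + 0.11 + 0.086 + 0.141 + 0.506) = 0.077.
P(T|1) = 1 − 0.641 = 0.359.
P(T|4) = 1 − 0.789 = 0.211.
P(T|6) = 1 − 0.827 = 0.173.
P(T) = P(T|1)·P(1) + P(T|2)·P(2) + P(T|3)·P(3) + P(T|4)·P(4) + P(T|5)·P(5) + P(T|6)·P(6)
      = 0.359·0.08 + 0.379·0.11 + 0.229·0.077 + 0.211·0.086 + 0.238·0.141 + 0.173·0.506
      = 0.02872 + 0.04169 + 0.017633 + 0.018146 + 0.033558 + 0.087538 = 0.227285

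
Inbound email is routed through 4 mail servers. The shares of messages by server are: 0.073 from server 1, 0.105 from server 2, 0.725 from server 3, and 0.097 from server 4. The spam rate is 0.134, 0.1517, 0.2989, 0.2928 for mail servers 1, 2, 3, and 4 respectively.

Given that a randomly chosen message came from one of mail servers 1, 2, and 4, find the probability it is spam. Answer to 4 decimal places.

Let J = {1, 2, 4}.
P(J) = 0.073 + 0.105 + 0.097 = 0.275.
P(S ∩ J) = 0.134·0.073 + 0.1517·0.105 + 0.2928·0.097 = 0.009782 + 0.0159285 + 0.0284016 = 0.0541121.
P(S | J) = 0.0541121 / 0.275 = 0.196771…

P(S|J) ≈ 0.1968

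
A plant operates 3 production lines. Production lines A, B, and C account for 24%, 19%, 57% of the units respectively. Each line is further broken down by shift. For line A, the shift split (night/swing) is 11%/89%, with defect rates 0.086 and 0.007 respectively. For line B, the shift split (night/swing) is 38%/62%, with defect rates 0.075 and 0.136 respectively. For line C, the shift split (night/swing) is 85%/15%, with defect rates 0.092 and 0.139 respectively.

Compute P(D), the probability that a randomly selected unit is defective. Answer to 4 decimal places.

P(D) ≈ 0.0817

P(D|A) = 0.11·0.086 + 0.89·0.007 = 0.00946 + 0.00623 = 0.01569
P(D|B) = 0.38·0.075 + 0.62·0.136 = 0.0285 + 0.08432 = 0.11282
P(D|C) = 0.85·0.092 + 0.15·0.139 = 0.0782 + 0.02085 = 0.09905
Then overall,
P(D) = 0.24·0.01569 + 0.19·0.11282 + 0.57·0.09905
      = 0.0037656 + 0.0214358 + 0.0564585 = 0.0816599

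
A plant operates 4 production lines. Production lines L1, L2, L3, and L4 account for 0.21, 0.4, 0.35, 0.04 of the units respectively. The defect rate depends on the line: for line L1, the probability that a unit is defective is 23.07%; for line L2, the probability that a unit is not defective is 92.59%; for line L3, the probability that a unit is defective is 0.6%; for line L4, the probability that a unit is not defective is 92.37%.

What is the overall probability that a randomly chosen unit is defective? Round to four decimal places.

P(D|L2) = 1 − 0.9259 = 0.0741.
P(D|L4) = 1 − 0.9237 = 0.0763.
P(D) = P(D|L1)·P(L1) + P(D|L2)·P(L2) + P(D|L3)·P(L3) + P(D|L4)·P(L4)
      = 0.2307·0.21 + 0.0741·0.4 + 0.006·0.35 + 0.0763·0.04
      = 0.048447 + 0.02964 + 0.0021 + 0.003052 = 0.083239

0.0832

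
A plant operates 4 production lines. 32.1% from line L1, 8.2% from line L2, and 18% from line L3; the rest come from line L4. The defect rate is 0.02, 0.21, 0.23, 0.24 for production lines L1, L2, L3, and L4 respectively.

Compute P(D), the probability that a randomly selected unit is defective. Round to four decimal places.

P(D) ≈ 0.1651

P(L4) = 1 − (0.321 + 0.082 + 0.18) = 0.417.
P(D) = P(D|L1)·P(L1) + P(D|L2)·P(L2) + P(D|L3)·P(L3) + P(D|L4)·P(L4)
      = 0.02·0.321 + 0.21·0.082 + 0.23·0.18 + 0.24·0.417
      = 0.00642 + 0.01722 + 0.0414 + 0.10008 = 0.16512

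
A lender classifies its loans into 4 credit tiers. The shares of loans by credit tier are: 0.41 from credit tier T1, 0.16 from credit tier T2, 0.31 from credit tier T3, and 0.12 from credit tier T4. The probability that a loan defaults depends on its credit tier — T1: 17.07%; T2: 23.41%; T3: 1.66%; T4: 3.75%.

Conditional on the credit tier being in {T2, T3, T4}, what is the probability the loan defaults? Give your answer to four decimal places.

Let S = {T2, T3, T4}.
P(S) = 0.16 + 0.31 + 0.12 = 0.59.
P(D ∩ S) = 0.2341·0.16 + 0.0166·0.31 + 0.0375·0.12 = 0.037456 + 0.005146 + 0.0045 = 0.047102.
P(D | S) = 0.047102 / 0.59 = 0.079834…

0.0798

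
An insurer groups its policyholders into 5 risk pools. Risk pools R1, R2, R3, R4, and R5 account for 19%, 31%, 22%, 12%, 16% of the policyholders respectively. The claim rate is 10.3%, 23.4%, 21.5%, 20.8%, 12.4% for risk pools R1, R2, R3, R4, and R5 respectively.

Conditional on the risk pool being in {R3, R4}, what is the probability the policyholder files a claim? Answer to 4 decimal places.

Let S = {R3, R4}.
P(S) = 0.22 + 0.12 = 0.34.
P(C ∩ S) = 0.215·0.22 + 0.208·0.12 = 0.0473 + 0.02496 = 0.07226.
P(C | S) = 0.07226 / 0.34 = 0.212529…

0.2125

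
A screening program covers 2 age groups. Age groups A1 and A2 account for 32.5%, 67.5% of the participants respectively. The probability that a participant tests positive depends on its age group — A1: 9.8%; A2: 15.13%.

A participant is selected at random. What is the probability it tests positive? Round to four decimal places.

P(T) ≈ 0.1340

By the law of total probability,
P(T) = P(T|A1)·P(A1) + P(T|A2)·P(A2)
      = 0.098·0.325 + 0.1513·0.675
      = 0.03185 + 0.1021275 = 0.1339775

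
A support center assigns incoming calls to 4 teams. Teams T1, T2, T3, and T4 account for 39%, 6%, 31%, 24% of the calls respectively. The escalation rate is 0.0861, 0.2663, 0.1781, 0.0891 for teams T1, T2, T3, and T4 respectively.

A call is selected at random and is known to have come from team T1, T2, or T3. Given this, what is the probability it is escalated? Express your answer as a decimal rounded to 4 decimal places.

0.1379

Let S = {T1, T2, T3}.
P(S) = 0.39 + 0.06 + 0.31 = 0.76.
P(E ∩ S) = 0.0861·0.39 + 0.2663·0.06 + 0.1781·0.31 = 0.033579 + 0.015978 + 0.055211 = 0.104768.
P(E | S) = 0.104768 / 0.76 = 0.137853…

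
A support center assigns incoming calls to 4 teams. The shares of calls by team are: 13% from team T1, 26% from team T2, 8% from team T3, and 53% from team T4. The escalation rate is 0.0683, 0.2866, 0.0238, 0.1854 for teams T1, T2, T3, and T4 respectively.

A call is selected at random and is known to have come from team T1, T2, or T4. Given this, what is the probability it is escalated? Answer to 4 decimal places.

0.1975

Let S = {T1, T2, T4}.
P(S) = 0.13 + 0.26 + 0.53 = 0.92.
P(E ∩ S) = 0.0683·0.13 + 0.2866·0.26 + 0.1854·0.53 = 0.008879 + 0.074516 + 0.098262 = 0.181657.
P(E | S) = 0.181657 / 0.92 = 0.197453…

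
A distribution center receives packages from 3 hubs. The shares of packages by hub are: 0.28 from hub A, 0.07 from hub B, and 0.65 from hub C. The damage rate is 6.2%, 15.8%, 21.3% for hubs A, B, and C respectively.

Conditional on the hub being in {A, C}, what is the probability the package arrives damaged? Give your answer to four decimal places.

Let S = {A, C}.
P(S) = 0.28 + 0.65 = 0.93.
P(D ∩ S) = 0.062·0.28 + 0.213·0.65 = 0.01736 + 0.13845 = 0.15581.
P(D | S) = 0.15581 / 0.93 = 0.167538…

0.1675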